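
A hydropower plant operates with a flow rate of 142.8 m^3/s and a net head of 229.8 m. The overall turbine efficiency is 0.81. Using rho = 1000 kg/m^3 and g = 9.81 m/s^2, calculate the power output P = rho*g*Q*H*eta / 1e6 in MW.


P = 1000 * 9.81 * 142.8 * 229.8 * 0.81 / 1e6 = 260.7548 MW


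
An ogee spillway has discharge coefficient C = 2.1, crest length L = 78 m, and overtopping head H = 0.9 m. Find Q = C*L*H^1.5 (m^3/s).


Q = 2.1 * 78 * 0.9^1.5 = 139.8549 m^3/s


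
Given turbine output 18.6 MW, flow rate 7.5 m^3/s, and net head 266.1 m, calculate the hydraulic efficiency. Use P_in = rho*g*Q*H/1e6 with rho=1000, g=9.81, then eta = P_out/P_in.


P_in = 1000 * 9.81 * 7.5 * 266.1 / 1e6 = 19.5783 MW
eta = 18.6 / 19.5783 = 0.9500


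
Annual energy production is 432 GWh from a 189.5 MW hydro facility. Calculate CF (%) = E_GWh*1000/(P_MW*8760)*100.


CF = 432 * 1000 / (189.5 * 8760) * 100 = 26.0238 %


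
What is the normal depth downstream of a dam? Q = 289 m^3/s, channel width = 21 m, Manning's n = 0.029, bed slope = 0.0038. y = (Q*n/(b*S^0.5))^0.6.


y = (289 * 0.029 / (21 * 0.0038^0.5))^0.6 = 3.0670 m


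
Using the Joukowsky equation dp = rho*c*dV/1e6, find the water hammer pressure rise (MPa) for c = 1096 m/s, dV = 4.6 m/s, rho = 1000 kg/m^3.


dp = 1000 * 1096 * 4.6 / 1e6 = 5.0416 MPa


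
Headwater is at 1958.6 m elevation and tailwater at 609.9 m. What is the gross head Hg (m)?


Hg = 1958.6 - 609.9 = 1348.7000 m


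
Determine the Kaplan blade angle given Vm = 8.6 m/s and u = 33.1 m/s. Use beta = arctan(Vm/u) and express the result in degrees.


beta = arctan(8.6 / 33.1) = 14.5645 degrees


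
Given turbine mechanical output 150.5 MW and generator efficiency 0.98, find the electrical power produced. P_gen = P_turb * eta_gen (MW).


P_gen = 150.5 * 0.98 = 147.4900 MW


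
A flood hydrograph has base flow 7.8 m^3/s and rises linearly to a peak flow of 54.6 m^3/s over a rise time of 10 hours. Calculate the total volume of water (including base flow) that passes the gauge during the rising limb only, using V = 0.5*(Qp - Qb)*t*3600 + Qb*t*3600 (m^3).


V = 0.5*(54.6 - 7.8)*10*3600 + 7.8*10*3600 = 1.1232e+06 m^3


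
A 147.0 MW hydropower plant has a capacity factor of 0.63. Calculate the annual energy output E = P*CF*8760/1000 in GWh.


E = 147.0 * 0.63 * 8760 / 1000 = 811.2636 GWh


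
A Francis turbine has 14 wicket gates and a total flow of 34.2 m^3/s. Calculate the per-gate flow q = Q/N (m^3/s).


q = 34.2 / 14 = 2.4429 m^3/s


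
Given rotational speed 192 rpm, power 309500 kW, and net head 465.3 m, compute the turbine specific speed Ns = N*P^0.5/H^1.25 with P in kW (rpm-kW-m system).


Ns = 192 * 309500^0.5 / 465.3^1.25 = 49.4271


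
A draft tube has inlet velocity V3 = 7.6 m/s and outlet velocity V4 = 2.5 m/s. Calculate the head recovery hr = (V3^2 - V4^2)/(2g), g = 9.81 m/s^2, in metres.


hr = (7.6^2 - 2.5^2) / (2*9.81) = 2.6254 m


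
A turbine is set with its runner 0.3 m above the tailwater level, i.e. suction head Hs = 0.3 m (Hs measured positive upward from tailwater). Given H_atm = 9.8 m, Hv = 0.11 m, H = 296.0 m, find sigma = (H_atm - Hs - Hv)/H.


sigma = (9.8 - 0.3 - 0.11) / 296.0 = 0.0317


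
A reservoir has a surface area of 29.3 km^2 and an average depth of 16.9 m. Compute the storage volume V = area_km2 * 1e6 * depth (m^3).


V = 29.3 * 1e6 * 16.9 = 4.9517e+08 m^3


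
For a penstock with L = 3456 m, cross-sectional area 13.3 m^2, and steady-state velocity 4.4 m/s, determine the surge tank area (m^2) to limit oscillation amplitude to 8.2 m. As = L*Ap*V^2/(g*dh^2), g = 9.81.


As = 3456 * 13.3 * 4.4^2 / (9.81 * 8.2^2) = 1349.0685 m^2


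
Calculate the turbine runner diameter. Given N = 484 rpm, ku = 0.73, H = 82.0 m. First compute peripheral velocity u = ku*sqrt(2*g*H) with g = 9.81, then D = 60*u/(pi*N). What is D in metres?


u = 0.73 * sqrt(2*9.81*82.0) = 29.2806 m/s
D = 60 * 29.2806 / (pi * 484) = 1.1554 m


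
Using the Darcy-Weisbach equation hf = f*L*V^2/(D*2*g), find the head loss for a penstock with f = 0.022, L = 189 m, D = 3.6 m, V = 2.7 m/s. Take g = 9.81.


hf = 0.022 * 189 * 2.7^2 / (3.6 * 2 * 9.81) = 0.4292 m


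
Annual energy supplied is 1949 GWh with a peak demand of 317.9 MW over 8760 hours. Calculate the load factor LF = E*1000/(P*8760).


LF = 1949 * 1000 / (317.9 * 8760) = 0.6999


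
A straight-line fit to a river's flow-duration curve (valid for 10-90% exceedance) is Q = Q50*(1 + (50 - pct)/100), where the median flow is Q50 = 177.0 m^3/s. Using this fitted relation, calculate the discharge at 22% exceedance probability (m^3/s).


Q = 177.0 * (1 + (50 - 22)/100) = 226.5600 m^3/s


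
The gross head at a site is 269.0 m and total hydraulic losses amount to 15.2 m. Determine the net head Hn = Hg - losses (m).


Hn = 269.0 - 15.2 = 253.8000 m


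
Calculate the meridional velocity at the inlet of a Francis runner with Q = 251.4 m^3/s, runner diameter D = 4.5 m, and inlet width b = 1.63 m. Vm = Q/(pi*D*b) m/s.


Vm = 251.4 / (pi * 4.5 * 1.63) = 10.9098 m/s


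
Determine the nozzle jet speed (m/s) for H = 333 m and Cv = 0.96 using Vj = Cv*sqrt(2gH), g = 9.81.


Vj = 0.96 * sqrt(2*9.81*333) = 77.5966 m/s


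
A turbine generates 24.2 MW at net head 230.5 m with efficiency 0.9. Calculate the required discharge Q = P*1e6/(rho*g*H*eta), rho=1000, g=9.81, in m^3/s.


Q = 24.2 * 1e6 / (1000 * 9.81 * 230.5 * 0.9) = 11.8914 m^3/s


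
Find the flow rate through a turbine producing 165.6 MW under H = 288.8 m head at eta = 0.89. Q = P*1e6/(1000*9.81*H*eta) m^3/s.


Q = 165.6 * 1e6 / (1000 * 9.81 * 288.8 * 0.89) = 65.6756 m^3/s


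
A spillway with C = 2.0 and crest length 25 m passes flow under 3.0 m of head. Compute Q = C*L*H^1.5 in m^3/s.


Q = 2.0 * 25 * 3.0^1.5 = 259.8076 m^3/s


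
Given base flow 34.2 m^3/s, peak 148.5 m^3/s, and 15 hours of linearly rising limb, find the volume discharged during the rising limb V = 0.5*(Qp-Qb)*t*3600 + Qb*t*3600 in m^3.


V = 0.5*(148.5 - 34.2)*15*3600 + 34.2*15*3600 = 4.9329e+06 m^3


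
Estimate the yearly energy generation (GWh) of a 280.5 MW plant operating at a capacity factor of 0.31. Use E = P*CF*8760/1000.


E = 280.5 * 0.31 * 8760 / 1000 = 761.7258 GWh


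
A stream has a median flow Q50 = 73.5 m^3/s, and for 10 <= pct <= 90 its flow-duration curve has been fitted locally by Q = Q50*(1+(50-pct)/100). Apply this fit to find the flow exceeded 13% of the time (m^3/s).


Q = 73.5 * (1 + (50 - 13)/100) = 100.6950 m^3/s


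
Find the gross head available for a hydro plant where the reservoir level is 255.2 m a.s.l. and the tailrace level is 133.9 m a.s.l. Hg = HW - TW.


Hg = 255.2 - 133.9 = 121.3000 m


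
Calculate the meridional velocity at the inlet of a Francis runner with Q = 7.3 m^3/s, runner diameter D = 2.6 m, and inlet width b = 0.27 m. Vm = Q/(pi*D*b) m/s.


Vm = 7.3 / (pi * 2.6 * 0.27) = 3.3101 m/s


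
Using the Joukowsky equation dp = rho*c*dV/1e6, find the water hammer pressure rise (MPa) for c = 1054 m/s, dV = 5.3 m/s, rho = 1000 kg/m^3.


dp = 1000 * 1054 * 5.3 / 1e6 = 5.5862 MPa


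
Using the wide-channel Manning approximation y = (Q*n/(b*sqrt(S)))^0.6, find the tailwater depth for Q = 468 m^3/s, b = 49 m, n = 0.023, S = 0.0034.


y = (468 * 0.023 / (49 * 0.0034^0.5))^0.6 = 2.2163 m


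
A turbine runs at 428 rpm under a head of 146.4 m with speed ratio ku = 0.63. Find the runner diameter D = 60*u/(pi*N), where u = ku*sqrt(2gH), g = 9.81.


u = 0.63 * sqrt(2*9.81*146.4) = 33.7645 m/s
D = 60 * 33.7645 / (pi * 428) = 1.5067 m


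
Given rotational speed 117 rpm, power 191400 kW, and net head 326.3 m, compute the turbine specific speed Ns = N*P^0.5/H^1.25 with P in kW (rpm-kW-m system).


Ns = 117 * 191400^0.5 / 326.3^1.25 = 36.9093


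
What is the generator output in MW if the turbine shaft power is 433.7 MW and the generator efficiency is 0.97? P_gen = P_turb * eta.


P_gen = 433.7 * 0.97 = 420.6890 MW


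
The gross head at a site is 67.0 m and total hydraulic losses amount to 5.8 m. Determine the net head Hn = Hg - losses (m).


Hn = 67.0 - 5.8 = 61.2000 m


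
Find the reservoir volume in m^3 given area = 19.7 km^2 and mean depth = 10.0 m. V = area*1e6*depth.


V = 19.7 * 1e6 * 10.0 = 1.9700e+08 m^3


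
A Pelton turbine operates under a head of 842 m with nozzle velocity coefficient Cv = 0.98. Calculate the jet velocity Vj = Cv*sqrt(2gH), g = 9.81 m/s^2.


Vj = 0.98 * sqrt(2*9.81*842) = 125.9597 m/s


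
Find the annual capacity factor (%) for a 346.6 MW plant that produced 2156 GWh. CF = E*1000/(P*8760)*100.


CF = 2156 * 1000 / (346.6 * 8760) * 100 = 71.0094 %


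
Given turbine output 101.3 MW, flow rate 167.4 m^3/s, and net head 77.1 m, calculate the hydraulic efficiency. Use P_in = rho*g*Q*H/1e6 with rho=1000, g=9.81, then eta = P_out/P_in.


P_in = 1000 * 9.81 * 167.4 * 77.1 / 1e6 = 126.6132 MW
eta = 101.3 / 126.6132 = 0.8001


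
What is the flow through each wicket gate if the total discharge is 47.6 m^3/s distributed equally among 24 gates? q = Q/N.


q = 47.6 / 24 = 1.9833 m^3/s


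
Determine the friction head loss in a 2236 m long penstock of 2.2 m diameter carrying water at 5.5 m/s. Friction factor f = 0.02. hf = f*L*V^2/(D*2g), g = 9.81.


hf = 0.02 * 2236 * 5.5^2 / (2.2 * 2 * 9.81) = 31.3405 m


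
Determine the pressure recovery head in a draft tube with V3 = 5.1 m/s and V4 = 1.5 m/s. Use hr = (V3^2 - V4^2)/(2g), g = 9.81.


hr = (5.1^2 - 1.5^2) / (2*9.81) = 1.2110 m


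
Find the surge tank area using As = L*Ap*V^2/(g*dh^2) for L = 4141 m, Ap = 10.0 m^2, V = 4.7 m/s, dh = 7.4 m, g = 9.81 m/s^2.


As = 4141 * 10.0 * 4.7^2 / (9.81 * 7.4^2) = 1702.8190 m^2


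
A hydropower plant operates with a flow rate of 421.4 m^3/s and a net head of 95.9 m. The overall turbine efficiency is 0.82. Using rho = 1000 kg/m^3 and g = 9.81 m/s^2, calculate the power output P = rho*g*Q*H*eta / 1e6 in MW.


P = 1000 * 9.81 * 421.4 * 95.9 * 0.82 / 1e6 = 325.0843 MW


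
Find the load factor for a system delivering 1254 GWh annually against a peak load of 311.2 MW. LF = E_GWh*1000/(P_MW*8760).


LF = 1254 * 1000 / (311.2 * 8760) = 0.4600


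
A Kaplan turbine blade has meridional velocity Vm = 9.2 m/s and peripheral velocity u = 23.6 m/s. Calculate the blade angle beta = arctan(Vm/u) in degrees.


beta = arctan(9.2 / 23.6) = 21.2974 degrees


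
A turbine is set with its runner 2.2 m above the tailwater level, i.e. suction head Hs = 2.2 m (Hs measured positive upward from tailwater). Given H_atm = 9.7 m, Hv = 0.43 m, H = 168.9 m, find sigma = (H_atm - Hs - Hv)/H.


sigma = (9.7 - 2.2 - 0.43) / 168.9 = 0.0419


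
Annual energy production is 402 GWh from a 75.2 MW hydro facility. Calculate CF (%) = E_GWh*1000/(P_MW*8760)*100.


CF = 402 * 1000 / (75.2 * 8760) * 100 = 61.0245 %


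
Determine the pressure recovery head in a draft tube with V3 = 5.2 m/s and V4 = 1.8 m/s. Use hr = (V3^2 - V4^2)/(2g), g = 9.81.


hr = (5.2^2 - 1.8^2) / (2*9.81) = 1.2130 m


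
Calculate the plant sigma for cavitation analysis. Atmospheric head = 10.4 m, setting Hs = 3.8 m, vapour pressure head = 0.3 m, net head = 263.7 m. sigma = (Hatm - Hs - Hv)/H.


sigma = (10.4 - 3.8 - 0.3) / 263.7 = 0.0239


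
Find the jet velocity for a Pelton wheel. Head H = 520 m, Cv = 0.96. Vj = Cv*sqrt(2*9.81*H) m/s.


Vj = 0.96 * sqrt(2*9.81*520) = 96.9667 m/s


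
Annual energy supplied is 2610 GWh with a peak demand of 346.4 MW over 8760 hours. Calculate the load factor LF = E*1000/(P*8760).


LF = 2610 * 1000 / (346.4 * 8760) = 0.8601


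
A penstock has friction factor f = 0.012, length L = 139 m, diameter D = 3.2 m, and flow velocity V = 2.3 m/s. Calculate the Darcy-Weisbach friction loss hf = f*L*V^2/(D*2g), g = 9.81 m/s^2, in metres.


hf = 0.012 * 139 * 2.3^2 / (3.2 * 2 * 9.81) = 0.1405 m


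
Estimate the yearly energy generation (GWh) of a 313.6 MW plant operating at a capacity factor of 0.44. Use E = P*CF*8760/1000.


E = 313.6 * 0.44 * 8760 / 1000 = 1208.7398 GWh


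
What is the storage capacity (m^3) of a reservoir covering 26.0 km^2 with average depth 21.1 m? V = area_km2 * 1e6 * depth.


V = 26.0 * 1e6 * 21.1 = 5.4860e+08 m^3


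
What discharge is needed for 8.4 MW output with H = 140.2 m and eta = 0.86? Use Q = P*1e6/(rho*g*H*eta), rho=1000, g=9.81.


Q = 8.4 * 1e6 / (1000 * 9.81 * 140.2 * 0.86) = 7.1017 m^3/s


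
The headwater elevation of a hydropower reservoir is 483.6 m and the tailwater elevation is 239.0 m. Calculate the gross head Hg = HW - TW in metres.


Hg = 483.6 - 239.0 = 244.6000 m


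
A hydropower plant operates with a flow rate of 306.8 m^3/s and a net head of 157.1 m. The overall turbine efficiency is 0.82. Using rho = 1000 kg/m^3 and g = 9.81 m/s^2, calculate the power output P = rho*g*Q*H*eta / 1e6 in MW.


P = 1000 * 9.81 * 306.8 * 157.1 * 0.82 / 1e6 = 387.7166 MW


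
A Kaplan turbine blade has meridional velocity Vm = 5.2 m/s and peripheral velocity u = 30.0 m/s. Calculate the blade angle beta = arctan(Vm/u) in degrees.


beta = arctan(5.2 / 30.0) = 9.8336 degrees


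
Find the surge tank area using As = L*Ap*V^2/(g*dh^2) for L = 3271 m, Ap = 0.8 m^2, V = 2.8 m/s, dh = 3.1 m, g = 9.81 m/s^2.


As = 3271 * 0.8 * 2.8^2 / (9.81 * 3.1^2) = 217.6177 m^2


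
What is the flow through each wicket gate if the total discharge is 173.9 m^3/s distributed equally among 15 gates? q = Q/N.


q = 173.9 / 15 = 11.5933 m^3/s


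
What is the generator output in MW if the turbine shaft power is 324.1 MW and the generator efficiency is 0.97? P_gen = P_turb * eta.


P_gen = 324.1 * 0.97 = 314.3770 MW


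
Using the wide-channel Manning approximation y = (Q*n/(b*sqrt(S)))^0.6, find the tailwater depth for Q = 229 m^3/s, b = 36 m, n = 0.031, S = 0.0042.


y = (229 * 0.031 / (36 * 0.0042^0.5))^0.6 = 1.9497 m


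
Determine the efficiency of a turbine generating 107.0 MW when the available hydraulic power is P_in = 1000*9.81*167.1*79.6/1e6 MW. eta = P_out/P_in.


P_in = 1000 * 9.81 * 167.1 * 79.6 / 1e6 = 130.4844 MW
eta = 107.0 / 130.4844 = 0.8200


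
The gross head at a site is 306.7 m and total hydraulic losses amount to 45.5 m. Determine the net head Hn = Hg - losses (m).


Hn = 306.7 - 45.5 = 261.2000 m


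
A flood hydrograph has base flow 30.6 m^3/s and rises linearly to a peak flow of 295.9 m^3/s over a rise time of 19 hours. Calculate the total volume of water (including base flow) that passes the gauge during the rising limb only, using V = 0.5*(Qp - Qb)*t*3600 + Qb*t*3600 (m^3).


V = 0.5*(295.9 - 30.6)*19*3600 + 30.6*19*3600 = 1.1166e+07 m^3


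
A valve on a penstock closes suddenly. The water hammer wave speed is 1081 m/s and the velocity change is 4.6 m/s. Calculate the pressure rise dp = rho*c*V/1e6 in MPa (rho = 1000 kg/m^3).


dp = 1000 * 1081 * 4.6 / 1e6 = 4.9726 MPa


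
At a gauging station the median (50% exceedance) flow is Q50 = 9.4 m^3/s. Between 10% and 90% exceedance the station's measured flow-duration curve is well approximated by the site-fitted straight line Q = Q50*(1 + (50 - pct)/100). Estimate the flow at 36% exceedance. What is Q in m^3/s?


Q = 9.4 * (1 + (50 - 36)/100) = 10.7160 m^3/s


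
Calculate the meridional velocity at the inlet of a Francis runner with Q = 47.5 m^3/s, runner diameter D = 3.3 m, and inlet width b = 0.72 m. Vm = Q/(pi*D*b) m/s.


Vm = 47.5 / (pi * 3.3 * 0.72) = 6.3635 m/s


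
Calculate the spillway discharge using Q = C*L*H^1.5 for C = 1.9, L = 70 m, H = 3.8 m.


Q = 1.9 * 70 * 3.8^1.5 = 985.2060 m^3/s


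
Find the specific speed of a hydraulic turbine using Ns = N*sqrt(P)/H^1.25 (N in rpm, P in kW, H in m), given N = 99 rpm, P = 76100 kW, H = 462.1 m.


Ns = 99 * 76100^0.5 / 462.1^1.25 = 12.7470


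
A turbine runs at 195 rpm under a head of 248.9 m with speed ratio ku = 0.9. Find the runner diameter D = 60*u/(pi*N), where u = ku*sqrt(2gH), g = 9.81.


u = 0.9 * sqrt(2*9.81*248.9) = 62.8933 m/s
D = 60 * 62.8933 / (pi * 195) = 6.1599 m


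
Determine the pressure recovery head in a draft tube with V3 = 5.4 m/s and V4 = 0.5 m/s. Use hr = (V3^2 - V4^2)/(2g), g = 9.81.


hr = (5.4^2 - 0.5^2) / (2*9.81) = 1.4735 m


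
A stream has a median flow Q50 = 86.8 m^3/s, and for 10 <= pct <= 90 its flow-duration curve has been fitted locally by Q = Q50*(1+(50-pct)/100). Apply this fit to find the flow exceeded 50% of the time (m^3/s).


Q = 86.8 * (1 + (50 - 50)/100) = 86.8000 m^3/s


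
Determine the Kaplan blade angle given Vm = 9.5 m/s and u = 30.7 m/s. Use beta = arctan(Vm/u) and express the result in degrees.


beta = arctan(9.5 / 30.7) = 17.1945 degrees


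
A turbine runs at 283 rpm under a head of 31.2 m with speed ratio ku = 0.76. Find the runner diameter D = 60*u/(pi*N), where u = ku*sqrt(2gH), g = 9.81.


u = 0.76 * sqrt(2*9.81*31.2) = 18.8036 m/s
D = 60 * 18.8036 / (pi * 283) = 1.2690 m


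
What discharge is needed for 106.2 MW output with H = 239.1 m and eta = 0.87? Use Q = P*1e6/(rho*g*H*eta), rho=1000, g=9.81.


Q = 106.2 * 1e6 / (1000 * 9.81 * 239.1 * 0.87) = 52.0423 m^3/s


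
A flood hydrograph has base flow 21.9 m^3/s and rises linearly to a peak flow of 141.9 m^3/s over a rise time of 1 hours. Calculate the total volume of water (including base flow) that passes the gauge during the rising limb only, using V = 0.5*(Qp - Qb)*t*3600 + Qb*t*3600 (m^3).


V = 0.5*(141.9 - 21.9)*1*3600 + 21.9*1*3600 = 294840.0000 m^3


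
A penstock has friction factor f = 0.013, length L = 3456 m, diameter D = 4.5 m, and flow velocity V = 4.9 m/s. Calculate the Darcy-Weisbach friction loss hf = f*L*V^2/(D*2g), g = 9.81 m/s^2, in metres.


hf = 0.013 * 3456 * 4.9^2 / (4.5 * 2 * 9.81) = 12.2179 m


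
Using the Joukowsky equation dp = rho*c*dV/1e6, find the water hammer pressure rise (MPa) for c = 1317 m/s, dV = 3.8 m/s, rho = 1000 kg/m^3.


dp = 1000 * 1317 * 3.8 / 1e6 = 5.0046 MPa


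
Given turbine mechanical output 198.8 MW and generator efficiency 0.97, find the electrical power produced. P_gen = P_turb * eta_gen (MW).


P_gen = 198.8 * 0.97 = 192.8360 MW


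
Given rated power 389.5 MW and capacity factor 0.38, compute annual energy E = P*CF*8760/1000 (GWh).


E = 389.5 * 0.38 * 8760 / 1000 = 1296.5676 GWh


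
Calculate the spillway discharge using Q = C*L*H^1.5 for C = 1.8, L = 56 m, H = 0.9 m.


Q = 1.8 * 56 * 0.9^1.5 = 86.0645 m^3/s


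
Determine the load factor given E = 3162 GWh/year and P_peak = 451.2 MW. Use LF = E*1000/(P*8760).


LF = 3162 * 1000 / (451.2 * 8760) = 0.8000


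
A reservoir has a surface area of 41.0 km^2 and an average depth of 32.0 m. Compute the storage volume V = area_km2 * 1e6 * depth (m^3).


V = 41.0 * 1e6 * 32.0 = 1.3120e+09 m^3


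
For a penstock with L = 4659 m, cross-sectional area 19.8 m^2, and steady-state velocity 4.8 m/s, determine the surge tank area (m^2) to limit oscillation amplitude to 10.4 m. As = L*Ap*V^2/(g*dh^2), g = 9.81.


As = 4659 * 19.8 * 4.8^2 / (9.81 * 10.4^2) = 2003.1095 m^2


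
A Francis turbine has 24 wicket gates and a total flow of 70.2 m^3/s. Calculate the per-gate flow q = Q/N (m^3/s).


q = 70.2 / 24 = 2.9250 m^3/s


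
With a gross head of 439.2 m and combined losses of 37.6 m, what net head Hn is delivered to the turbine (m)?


Hn = 439.2 - 37.6 = 401.6000 m


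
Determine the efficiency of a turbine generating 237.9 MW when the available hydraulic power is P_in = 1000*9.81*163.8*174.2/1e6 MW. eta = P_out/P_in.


P_in = 1000 * 9.81 * 163.8 * 174.2 / 1e6 = 279.9181 MW
eta = 237.9 / 279.9181 = 0.8499


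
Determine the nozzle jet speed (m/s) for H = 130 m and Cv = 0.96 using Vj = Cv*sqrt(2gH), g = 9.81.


Vj = 0.96 * sqrt(2*9.81*130) = 48.4833 m/s


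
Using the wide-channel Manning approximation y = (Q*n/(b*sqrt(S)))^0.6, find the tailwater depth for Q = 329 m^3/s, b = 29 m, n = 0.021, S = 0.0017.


y = (329 * 0.021 / (29 * 0.0017^0.5))^0.6 = 2.8647 m


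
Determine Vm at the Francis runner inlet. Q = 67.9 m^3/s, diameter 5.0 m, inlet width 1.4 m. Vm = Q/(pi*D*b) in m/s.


Vm = 67.9 / (pi * 5.0 * 1.4) = 3.0876 m/s


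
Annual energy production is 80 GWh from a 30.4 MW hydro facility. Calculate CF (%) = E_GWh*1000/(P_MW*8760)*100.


CF = 80 * 1000 / (30.4 * 8760) * 100 = 30.0409 %


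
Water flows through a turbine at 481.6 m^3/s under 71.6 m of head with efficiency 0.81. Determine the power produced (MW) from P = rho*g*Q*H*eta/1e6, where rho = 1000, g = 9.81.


P = 1000 * 9.81 * 481.6 * 71.6 * 0.81 / 1e6 = 274.0019 MW


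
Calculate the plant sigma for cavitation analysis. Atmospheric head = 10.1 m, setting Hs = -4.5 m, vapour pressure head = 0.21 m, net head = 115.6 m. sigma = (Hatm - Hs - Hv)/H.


sigma = (10.1 - (-4.5) - 0.21) / 115.6 = 0.1245


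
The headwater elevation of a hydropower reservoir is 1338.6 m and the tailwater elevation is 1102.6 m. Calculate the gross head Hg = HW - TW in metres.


Hg = 1338.6 - 1102.6 = 236.0000 m


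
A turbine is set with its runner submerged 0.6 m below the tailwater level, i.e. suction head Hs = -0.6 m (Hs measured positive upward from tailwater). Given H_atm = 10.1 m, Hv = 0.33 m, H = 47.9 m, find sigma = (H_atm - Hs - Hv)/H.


sigma = (10.1 - (-0.6) - 0.33) / 47.9 = 0.2165


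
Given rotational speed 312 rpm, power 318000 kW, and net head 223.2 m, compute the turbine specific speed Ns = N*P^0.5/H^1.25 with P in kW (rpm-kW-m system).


Ns = 312 * 318000^0.5 / 223.2^1.25 = 203.9391


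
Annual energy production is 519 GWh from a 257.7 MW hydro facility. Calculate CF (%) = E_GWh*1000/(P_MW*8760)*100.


CF = 519 * 1000 / (257.7 * 8760) * 100 = 22.9905 %


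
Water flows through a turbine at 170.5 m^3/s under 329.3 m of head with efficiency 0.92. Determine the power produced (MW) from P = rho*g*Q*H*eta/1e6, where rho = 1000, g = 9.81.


P = 1000 * 9.81 * 170.5 * 329.3 * 0.92 / 1e6 = 506.7257 MW


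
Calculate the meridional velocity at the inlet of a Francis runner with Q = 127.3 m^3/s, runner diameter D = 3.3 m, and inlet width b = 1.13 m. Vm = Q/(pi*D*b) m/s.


Vm = 127.3 / (pi * 3.3 * 1.13) = 10.8664 m/s


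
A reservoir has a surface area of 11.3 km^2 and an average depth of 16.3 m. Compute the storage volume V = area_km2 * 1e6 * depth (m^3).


V = 11.3 * 1e6 * 16.3 = 1.8419e+08 m^3


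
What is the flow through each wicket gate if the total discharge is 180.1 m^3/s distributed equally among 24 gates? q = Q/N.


q = 180.1 / 24 = 7.5042 m^3/s


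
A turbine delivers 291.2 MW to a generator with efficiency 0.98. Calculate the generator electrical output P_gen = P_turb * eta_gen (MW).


P_gen = 291.2 * 0.98 = 285.3760 MW


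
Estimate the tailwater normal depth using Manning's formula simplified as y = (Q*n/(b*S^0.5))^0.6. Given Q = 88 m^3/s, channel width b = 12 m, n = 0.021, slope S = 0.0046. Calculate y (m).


y = (88 * 0.021 / (12 * 0.0046^0.5))^0.6 = 1.6356 m


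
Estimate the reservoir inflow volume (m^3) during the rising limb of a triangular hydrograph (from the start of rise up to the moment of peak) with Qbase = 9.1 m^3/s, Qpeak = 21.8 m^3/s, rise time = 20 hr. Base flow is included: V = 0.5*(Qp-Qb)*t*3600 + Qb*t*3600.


V = 0.5*(21.8 - 9.1)*20*3600 + 9.1*20*3600 = 1.1124e+06 m^3


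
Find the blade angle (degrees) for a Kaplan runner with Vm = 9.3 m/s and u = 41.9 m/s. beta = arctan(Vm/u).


beta = arctan(9.3 / 41.9) = 12.5143 degrees


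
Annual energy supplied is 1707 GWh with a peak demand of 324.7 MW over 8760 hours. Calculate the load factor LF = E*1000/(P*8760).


LF = 1707 * 1000 / (324.7 * 8760) = 0.6001


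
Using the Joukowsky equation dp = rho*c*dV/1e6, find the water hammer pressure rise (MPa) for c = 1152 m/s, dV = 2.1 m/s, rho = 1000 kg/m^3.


dp = 1000 * 1152 * 2.1 / 1e6 = 2.4192 MPa


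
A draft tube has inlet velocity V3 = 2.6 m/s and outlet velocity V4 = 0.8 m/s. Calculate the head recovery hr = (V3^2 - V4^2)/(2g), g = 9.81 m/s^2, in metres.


hr = (2.6^2 - 0.8^2) / (2*9.81) = 0.3119 m


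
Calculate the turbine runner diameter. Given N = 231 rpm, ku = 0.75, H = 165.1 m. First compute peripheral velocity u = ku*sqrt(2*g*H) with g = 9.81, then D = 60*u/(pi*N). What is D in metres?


u = 0.75 * sqrt(2*9.81*165.1) = 42.6859 m/s
D = 60 * 42.6859 / (pi * 231) = 3.5292 m


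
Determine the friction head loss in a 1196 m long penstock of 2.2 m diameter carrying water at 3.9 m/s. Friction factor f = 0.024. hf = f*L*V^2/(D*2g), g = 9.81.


hf = 0.024 * 1196 * 3.9^2 / (2.2 * 2 * 9.81) = 10.1146 m


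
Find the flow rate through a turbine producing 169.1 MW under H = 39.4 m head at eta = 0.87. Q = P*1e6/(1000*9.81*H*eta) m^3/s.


Q = 169.1 * 1e6 / (1000 * 9.81 * 39.4 * 0.87) = 502.8739 m^3/s


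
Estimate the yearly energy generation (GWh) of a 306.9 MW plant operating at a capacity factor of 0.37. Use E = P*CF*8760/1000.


E = 306.9 * 0.37 * 8760 / 1000 = 994.7243 GWh


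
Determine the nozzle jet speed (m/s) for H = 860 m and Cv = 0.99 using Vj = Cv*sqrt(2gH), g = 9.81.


Vj = 0.99 * sqrt(2*9.81*860) = 128.5979 m/s


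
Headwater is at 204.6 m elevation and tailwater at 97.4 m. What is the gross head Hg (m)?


Hg = 204.6 - 97.4 = 107.2000 m


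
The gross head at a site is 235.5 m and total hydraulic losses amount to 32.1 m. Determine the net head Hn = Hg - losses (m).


Hn = 235.5 - 32.1 = 203.4000 m


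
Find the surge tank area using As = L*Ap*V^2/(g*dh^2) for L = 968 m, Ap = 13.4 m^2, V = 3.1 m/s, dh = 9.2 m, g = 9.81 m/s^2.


As = 968 * 13.4 * 3.1^2 / (9.81 * 9.2^2) = 150.1270 m^2


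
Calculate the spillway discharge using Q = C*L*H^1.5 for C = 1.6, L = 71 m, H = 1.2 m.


Q = 1.6 * 71 * 1.2^1.5 = 149.3311 m^3/s


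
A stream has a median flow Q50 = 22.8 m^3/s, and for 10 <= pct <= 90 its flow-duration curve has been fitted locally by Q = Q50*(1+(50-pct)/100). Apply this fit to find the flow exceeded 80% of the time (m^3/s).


Q = 22.8 * (1 + (50 - 80)/100) = 15.9600 m^3/s


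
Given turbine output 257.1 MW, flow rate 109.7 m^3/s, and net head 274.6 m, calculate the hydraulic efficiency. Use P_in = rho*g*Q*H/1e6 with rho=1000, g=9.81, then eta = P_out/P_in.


P_in = 1000 * 9.81 * 109.7 * 274.6 / 1e6 = 295.5127 MW
eta = 257.1 / 295.5127 = 0.8700


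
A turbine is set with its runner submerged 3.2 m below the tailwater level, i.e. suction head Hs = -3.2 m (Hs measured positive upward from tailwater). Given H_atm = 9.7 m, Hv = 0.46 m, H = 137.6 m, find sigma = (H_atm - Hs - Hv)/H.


sigma = (9.7 - (-3.2) - 0.46) / 137.6 = 0.0904


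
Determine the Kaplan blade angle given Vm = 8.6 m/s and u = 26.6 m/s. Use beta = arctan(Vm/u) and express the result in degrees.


beta = arctan(8.6 / 26.6) = 17.9164 degrees


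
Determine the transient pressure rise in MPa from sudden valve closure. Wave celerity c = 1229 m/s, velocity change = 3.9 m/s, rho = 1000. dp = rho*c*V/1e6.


dp = 1000 * 1229 * 3.9 / 1e6 = 4.7931 MPa


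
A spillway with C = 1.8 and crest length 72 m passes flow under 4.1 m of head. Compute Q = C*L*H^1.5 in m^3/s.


Q = 1.8 * 72 * 4.1^1.5 = 1075.9220 m^3/s


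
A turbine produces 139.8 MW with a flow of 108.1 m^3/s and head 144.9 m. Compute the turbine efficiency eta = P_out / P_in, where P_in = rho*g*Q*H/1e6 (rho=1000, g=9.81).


P_in = 1000 * 9.81 * 108.1 * 144.9 / 1e6 = 153.6608 MW
eta = 139.8 / 153.6608 = 0.9098


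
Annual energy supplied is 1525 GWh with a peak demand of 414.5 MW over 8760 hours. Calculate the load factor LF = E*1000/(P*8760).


LF = 1525 * 1000 / (414.5 * 8760) = 0.4200


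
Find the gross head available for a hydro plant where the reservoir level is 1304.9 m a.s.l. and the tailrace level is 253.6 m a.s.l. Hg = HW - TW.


Hg = 1304.9 - 253.6 = 1051.3000 m


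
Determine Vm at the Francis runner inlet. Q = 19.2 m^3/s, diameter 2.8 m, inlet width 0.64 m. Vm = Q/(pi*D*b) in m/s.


Vm = 19.2 / (pi * 2.8 * 0.64) = 3.4105 m/s


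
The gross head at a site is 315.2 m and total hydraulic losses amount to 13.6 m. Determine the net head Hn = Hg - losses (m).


Hn = 315.2 - 13.6 = 301.6000 m


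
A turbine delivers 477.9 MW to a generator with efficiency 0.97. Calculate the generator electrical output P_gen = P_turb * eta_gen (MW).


P_gen = 477.9 * 0.97 = 463.5630 MW


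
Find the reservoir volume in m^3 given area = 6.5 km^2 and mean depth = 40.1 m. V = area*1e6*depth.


V = 6.5 * 1e6 * 40.1 = 2.6065e+08 m^3


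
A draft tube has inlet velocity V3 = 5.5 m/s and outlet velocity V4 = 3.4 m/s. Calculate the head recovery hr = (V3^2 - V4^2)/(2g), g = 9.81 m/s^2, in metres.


hr = (5.5^2 - 3.4^2) / (2*9.81) = 0.9526 m


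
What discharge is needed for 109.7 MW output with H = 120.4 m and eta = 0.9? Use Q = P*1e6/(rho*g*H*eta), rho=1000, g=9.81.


Q = 109.7 * 1e6 / (1000 * 9.81 * 120.4 * 0.9) = 103.1974 m^3/s


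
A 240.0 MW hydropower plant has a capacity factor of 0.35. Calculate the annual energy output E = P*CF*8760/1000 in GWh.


E = 240.0 * 0.35 * 8760 / 1000 = 735.8400 GWh


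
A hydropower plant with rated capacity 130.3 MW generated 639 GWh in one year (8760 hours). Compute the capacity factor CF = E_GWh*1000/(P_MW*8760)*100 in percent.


CF = 639 * 1000 / (130.3 * 8760) * 100 = 55.9825 %


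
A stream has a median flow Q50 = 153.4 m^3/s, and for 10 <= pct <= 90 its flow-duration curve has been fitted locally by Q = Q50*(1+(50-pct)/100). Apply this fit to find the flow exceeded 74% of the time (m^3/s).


Q = 153.4 * (1 + (50 - 74)/100) = 116.5840 m^3/s


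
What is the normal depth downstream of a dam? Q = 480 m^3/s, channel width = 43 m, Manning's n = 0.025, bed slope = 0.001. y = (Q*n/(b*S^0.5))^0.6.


y = (480 * 0.025 / (43 * 0.001^0.5))^0.6 = 3.6934 m


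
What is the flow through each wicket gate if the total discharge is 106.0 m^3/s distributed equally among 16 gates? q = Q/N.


q = 106.0 / 16 = 6.6250 m^3/s


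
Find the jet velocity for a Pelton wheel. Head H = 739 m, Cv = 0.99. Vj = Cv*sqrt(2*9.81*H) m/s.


Vj = 0.99 * sqrt(2*9.81*739) = 119.2084 m/s


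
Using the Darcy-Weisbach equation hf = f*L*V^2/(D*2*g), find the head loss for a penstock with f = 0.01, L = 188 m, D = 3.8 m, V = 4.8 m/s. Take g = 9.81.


hf = 0.01 * 188 * 4.8^2 / (3.8 * 2 * 9.81) = 0.5810 m


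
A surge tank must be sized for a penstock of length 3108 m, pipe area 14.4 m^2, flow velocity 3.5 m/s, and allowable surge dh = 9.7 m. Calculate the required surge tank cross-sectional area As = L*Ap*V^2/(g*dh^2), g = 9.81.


As = 3108 * 14.4 * 3.5^2 / (9.81 * 9.7^2) = 593.9736 m^2


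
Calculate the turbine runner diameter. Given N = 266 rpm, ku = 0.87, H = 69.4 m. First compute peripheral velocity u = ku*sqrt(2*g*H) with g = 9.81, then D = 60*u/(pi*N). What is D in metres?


u = 0.87 * sqrt(2*9.81*69.4) = 32.1032 m/s
D = 60 * 32.1032 / (pi * 266) = 2.3050 m


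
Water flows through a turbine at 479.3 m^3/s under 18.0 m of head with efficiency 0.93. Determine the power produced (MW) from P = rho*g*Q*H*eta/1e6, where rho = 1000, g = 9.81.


P = 1000 * 9.81 * 479.3 * 18.0 * 0.93 / 1e6 = 78.7104 MW


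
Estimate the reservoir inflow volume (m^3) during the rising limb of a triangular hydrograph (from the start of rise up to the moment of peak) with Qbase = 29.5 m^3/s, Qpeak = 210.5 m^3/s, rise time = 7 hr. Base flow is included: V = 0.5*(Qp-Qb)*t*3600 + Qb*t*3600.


V = 0.5*(210.5 - 29.5)*7*3600 + 29.5*7*3600 = 3.0240e+06 m^3


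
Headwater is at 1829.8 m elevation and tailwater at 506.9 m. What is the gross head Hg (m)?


Hg = 1829.8 - 506.9 = 1322.9000 m


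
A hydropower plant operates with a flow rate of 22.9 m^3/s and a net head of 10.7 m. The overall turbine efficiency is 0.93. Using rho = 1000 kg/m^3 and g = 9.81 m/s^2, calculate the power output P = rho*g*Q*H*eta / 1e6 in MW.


P = 1000 * 9.81 * 22.9 * 10.7 * 0.93 / 1e6 = 2.2355 MW


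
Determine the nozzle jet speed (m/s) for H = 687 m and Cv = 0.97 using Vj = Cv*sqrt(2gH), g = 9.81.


Vj = 0.97 * sqrt(2*9.81*687) = 112.6159 m/s


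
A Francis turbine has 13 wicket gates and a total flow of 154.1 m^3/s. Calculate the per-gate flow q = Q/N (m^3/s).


q = 154.1 / 13 = 11.8538 m^3/s


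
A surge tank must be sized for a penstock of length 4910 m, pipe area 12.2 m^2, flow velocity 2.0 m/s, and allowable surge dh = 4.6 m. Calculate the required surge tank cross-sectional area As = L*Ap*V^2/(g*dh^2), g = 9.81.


As = 4910 * 12.2 * 2.0^2 / (9.81 * 4.6^2) = 1154.2945 m^2


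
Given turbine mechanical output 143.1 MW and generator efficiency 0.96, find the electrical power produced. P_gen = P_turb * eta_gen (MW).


P_gen = 143.1 * 0.96 = 137.3760 MW


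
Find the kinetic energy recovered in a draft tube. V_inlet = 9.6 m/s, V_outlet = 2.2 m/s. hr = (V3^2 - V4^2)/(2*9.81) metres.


hr = (9.6^2 - 2.2^2) / (2*9.81) = 4.4506 m


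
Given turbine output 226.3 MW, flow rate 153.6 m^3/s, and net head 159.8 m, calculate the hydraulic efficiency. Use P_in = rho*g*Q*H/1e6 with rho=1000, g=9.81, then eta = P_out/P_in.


P_in = 1000 * 9.81 * 153.6 * 159.8 / 1e6 = 240.7892 MW
eta = 226.3 / 240.7892 = 0.9398


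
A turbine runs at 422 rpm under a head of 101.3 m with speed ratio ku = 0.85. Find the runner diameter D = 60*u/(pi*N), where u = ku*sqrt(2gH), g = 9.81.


u = 0.85 * sqrt(2*9.81*101.3) = 37.8942 m/s
D = 60 * 37.8942 / (pi * 422) = 1.7150 m


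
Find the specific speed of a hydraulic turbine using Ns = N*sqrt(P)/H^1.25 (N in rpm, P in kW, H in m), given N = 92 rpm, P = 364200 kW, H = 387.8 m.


Ns = 92 * 364200^0.5 / 387.8^1.25 = 32.2625


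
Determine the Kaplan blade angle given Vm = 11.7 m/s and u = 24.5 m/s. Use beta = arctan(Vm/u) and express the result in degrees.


beta = arctan(11.7 / 24.5) = 25.5269 degrees


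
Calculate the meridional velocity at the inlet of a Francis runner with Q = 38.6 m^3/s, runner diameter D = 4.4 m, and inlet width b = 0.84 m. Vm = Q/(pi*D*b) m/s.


Vm = 38.6 / (pi * 4.4 * 0.84) = 3.3243 m/s


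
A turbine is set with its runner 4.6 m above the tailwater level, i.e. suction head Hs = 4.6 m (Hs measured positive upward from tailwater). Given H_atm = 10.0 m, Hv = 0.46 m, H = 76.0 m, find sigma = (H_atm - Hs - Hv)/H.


sigma = (10.0 - 4.6 - 0.46) / 76.0 = 0.0650


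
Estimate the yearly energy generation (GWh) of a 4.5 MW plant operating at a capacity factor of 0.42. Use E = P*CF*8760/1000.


E = 4.5 * 0.42 * 8760 / 1000 = 16.5564 GWh


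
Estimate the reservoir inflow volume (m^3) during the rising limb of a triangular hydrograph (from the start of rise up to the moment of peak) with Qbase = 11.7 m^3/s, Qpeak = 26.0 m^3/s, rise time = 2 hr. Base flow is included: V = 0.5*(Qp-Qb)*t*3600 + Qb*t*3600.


V = 0.5*(26.0 - 11.7)*2*3600 + 11.7*2*3600 = 135720.0000 m^3


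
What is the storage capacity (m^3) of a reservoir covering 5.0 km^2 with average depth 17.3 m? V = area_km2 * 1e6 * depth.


V = 5.0 * 1e6 * 17.3 = 8.6500e+07 m^3


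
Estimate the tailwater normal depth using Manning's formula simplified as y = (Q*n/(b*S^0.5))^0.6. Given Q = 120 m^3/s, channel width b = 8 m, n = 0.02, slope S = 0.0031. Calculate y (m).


y = (120 * 0.02 / (8 * 0.0031^0.5))^0.6 = 2.7470 m


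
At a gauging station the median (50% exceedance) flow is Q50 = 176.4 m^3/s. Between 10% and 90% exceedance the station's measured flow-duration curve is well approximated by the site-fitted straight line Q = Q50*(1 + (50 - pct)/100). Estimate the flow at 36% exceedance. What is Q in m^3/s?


Q = 176.4 * (1 + (50 - 36)/100) = 201.0960 m^3/s


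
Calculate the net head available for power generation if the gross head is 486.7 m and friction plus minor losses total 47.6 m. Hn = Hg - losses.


Hn = 486.7 - 47.6 = 439.1000 m


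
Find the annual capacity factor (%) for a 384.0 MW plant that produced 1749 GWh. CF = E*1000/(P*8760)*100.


CF = 1749 * 1000 / (384.0 * 8760) * 100 = 51.9941 %


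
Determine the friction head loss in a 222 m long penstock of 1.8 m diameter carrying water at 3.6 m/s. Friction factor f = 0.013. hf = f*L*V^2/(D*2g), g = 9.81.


hf = 0.013 * 222 * 3.6^2 / (1.8 * 2 * 9.81) = 1.0591 m


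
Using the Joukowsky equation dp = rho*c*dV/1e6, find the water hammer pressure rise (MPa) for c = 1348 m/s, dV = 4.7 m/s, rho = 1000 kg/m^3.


dp = 1000 * 1348 * 4.7 / 1e6 = 6.3356 MPa


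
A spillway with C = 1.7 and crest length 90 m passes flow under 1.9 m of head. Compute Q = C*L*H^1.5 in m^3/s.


Q = 1.7 * 90 * 1.9^1.5 = 400.7023 m^3/s


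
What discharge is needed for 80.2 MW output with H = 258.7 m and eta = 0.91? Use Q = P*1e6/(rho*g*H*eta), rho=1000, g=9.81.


Q = 80.2 * 1e6 / (1000 * 9.81 * 258.7 * 0.91) = 34.7270 m^3/s


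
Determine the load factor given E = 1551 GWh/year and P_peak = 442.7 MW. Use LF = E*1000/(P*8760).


LF = 1551 * 1000 / (442.7 * 8760) = 0.3999


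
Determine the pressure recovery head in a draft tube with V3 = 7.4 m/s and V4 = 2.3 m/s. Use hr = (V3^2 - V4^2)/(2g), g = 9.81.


hr = (7.4^2 - 2.3^2) / (2*9.81) = 2.5214 m


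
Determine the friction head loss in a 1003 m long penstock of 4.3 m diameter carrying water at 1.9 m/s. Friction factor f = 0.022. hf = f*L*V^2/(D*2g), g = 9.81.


hf = 0.022 * 1003 * 1.9^2 / (4.3 * 2 * 9.81) = 0.9442 m


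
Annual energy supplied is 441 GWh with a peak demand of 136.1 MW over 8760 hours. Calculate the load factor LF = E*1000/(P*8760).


LF = 441 * 1000 / (136.1 * 8760) = 0.3699


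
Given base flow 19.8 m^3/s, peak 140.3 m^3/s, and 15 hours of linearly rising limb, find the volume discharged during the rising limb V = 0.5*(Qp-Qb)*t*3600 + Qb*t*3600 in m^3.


V = 0.5*(140.3 - 19.8)*15*3600 + 19.8*15*3600 = 4.3227e+06 m^3


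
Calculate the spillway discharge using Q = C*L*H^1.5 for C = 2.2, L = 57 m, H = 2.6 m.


Q = 2.2 * 57 * 2.6^1.5 = 525.7237 m^3/s


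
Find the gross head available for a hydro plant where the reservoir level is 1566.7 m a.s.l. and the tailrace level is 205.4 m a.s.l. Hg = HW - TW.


Hg = 1566.7 - 205.4 = 1361.3000 m


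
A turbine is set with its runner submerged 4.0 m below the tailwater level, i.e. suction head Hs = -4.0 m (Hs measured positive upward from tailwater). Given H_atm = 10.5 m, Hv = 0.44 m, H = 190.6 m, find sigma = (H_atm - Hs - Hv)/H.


sigma = (10.5 - (-4.0) - 0.44) / 190.6 = 0.0738


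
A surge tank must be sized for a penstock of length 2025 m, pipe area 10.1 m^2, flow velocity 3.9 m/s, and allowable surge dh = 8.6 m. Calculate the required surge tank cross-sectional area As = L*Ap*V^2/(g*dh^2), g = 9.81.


As = 2025 * 10.1 * 3.9^2 / (9.81 * 8.6^2) = 428.7555 m^2


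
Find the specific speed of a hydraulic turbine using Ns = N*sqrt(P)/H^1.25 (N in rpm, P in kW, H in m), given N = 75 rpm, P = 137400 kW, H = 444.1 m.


Ns = 75 * 137400^0.5 / 444.1^1.25 = 13.6365


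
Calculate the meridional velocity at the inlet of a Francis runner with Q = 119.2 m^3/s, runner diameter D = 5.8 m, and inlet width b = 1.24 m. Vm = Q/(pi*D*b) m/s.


Vm = 119.2 / (pi * 5.8 * 1.24) = 5.2757 m/s


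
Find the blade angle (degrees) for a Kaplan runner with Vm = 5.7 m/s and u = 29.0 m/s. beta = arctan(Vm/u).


beta = arctan(5.7 / 29.0) = 11.1198 degrees


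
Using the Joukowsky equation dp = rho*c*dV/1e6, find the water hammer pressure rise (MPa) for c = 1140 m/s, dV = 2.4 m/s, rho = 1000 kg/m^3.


dp = 1000 * 1140 * 2.4 / 1e6 = 2.7360 MPa
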